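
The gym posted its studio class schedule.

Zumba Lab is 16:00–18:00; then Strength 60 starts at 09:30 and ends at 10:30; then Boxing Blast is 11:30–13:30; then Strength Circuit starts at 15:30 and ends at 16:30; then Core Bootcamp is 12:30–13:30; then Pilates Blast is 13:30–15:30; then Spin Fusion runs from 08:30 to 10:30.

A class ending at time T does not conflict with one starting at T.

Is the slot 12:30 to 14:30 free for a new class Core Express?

Spin Fusion: ends 10:30 at or before Core Express starts 12:30 → clear.
Strength 60: ends 10:30 at or before Core Express starts 12:30 → clear.
Boxing Blast: starts 11:30 before Core Express ends 14:30, and ends 13:30 after Core Express starts 12:30 → overlap.
Core Bootcamp: starts 12:30 before Core Express ends 14:30, and ends 13:30 after Core Express starts 12:30 → overlap.
Pilates Blast: starts 13:30 before Core Express ends 14:30, and ends 15:30 after Core Express starts 12:30 → overlap.
Strength Circuit: starts 15:30 at or after Core Express ends 14:30 → clear.
Zumba Lab: starts 16:00 at or after Core Express ends 14:30 → clear.
Core Express overlaps Boxing Blast, Core Bootcamp, Pilates Blast.

No — it overlaps Boxing Blast, Core Bootcamp, Pilates Blast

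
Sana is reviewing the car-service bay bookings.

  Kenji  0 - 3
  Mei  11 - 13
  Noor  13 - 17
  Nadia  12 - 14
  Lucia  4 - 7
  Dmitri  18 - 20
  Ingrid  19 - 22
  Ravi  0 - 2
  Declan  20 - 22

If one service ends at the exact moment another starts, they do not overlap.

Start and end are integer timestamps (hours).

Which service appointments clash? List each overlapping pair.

Sorted by start: Ravi, Kenji, Lucia, Mei, Nadia, Noor, Dmitri, Ingrid, Declan.
Kenji starts before Ravi ends → Ravi and Kenji overlap.
Lucia starts after Ravi ends, so nothing later overlaps Ravi either.
Lucia starts after Kenji ends, so nothing later overlaps Kenji either.
Mei starts after Lucia ends, so nothing later overlaps Lucia either.
Nadia starts before Mei ends → Mei and Nadia overlap.
Noor starts exactly when Mei ends (back-to-back, no overlap), so nothing later overlaps Mei either.
Noor starts before Nadia ends → Nadia and Noor overlap.
Dmitri starts after Nadia ends, so nothing later overlaps Nadia either.
Dmitri starts after Noor ends, so nothing later overlaps Noor either.
Ingrid starts before Dmitri ends → Dmitri and Ingrid overlap.
Declan starts exactly when Dmitri ends (back-to-back, no overlap).
Declan starts before Ingrid ends → Ingrid and Declan overlap.

Declan & Ingrid, Dmitri & Ingrid, Kenji & Ravi, Mei & Nadia, Nadia & Noor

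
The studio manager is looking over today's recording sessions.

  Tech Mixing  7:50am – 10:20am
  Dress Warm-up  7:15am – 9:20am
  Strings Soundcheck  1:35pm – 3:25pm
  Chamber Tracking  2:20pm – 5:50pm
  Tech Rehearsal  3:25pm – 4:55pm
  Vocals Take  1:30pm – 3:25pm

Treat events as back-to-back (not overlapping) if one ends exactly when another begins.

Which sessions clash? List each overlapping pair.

Sorted by start: Dress Warm-up, Tech Mixing, Vocals Take, Strings Soundcheck, Chamber Tracking, Tech Rehearsal.
Tech Mixing starts before Dress Warm-up ends → Dress Warm-up and Tech Mixing overlap.
Vocals Take starts after Dress Warm-up ends; Dress Warm-up is clear from here.
Vocals Take starts after Tech Mixing ends; Tech Mixing is clear from here.
Strings Soundcheck starts before Vocals Take ends → Vocals Take and Strings Soundcheck overlap.
Chamber Tracking starts before Vocals Take ends → Vocals Take and Chamber Tracking overlap.
Tech Rehearsal starts exactly when Vocals Take ends (back-to-back, no overlap).
Chamber Tracking starts before Strings Soundcheck ends → Strings Soundcheck and Chamber Tracking overlap.
Tech Rehearsal starts exactly when Strings Soundcheck ends (back-to-back, no overlap).
Tech Rehearsal starts before Chamber Tracking ends → Chamber Tracking and Tech Rehearsal overlap.

Chamber Tracking & Strings Soundcheck, Chamber Tracking & Tech Rehearsal, Chamber Tracking & Vocals Take, Dress Warm-up & Tech Mixing, Strings Soundcheck & Vocals Take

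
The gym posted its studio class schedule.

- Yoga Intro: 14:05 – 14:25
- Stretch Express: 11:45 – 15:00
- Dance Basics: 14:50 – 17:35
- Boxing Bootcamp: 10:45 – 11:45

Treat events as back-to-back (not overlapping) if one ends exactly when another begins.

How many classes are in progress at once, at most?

Sort all start/end points and keep a running count:
10:45 start Boxing Bootcamp → 1
11:45 end Boxing Bootcamp → 0
11:45 start Stretch Express → 1
14:05 start Yoga Intro → 2
14:25 end Yoga Intro → 1
14:50 start Dance Basics → 2
15:00 end Stretch Express → 1
17:35 end Dance Basics → 0
Peak is 2, at 14:05 (Stretch Express, Yoga Intro).

2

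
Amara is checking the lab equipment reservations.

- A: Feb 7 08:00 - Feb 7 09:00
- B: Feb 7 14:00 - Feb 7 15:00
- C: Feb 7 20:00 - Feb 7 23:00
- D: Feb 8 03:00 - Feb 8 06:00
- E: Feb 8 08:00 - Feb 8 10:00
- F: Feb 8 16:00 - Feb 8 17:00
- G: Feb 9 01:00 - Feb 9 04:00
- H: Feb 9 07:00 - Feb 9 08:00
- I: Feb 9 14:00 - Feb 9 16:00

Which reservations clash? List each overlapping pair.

no conflicts

Sorted by start: A, B, C, D, E, F, G, H, I.
B starts after A ends, so nothing later overlaps A either.
C starts after B ends, so nothing later overlaps B either.
D starts after C ends, so nothing later overlaps C either.
E starts after D ends, so nothing later overlaps D either.
F starts after E ends, so nothing later overlaps E either.
G starts after F ends, so nothing later overlaps F either.
H starts after G ends, so nothing later overlaps G either.
I starts after H ends.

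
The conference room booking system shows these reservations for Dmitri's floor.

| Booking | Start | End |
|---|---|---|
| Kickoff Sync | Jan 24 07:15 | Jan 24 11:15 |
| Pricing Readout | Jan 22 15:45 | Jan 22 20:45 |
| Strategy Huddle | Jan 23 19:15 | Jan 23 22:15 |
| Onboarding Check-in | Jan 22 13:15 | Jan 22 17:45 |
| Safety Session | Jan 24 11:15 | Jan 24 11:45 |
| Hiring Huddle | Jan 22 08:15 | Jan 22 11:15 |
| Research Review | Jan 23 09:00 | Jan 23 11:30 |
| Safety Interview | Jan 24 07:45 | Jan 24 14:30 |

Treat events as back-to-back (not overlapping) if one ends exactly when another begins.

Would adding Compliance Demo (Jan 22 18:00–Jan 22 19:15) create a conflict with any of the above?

Hiring Huddle: ends Jan 22 11:15 at or before Compliance Demo starts Jan 22 18:00 → clear.
Onboarding Check-in: ends Jan 22 17:45 at or before Compliance Demo starts Jan 22 18:00 → clear.
Pricing Readout: starts Jan 22 15:45 before Compliance Demo ends Jan 22 19:15, and ends Jan 22 20:45 after Compliance Demo starts Jan 22 18:00 → overlap.
Research Review: starts Jan 23 09:00 at or after Compliance Demo ends Jan 22 19:15 → clear.
Strategy Huddle: starts Jan 23 19:15 at or after Compliance Demo ends Jan 22 19:15 → clear.
Kickoff Sync: starts Jan 24 07:15 at or after Compliance Demo ends Jan 22 19:15 → clear.
Safety Interview: starts Jan 24 07:45 at or after Compliance Demo ends Jan 22 19:15 → clear.
Safety Session: starts Jan 24 11:15 at or after Compliance Demo ends Jan 22 19:15 → clear.
Compliance Demo overlaps Pricing Readout.

Yes — it overlaps Pricing Readout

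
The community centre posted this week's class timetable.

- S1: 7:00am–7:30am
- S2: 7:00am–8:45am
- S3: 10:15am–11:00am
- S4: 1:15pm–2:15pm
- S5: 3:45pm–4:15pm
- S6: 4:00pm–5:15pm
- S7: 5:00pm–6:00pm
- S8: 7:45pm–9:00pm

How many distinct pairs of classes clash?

Sorted by start: S1, S2, S3, S4, S5, S6, S7, S8.
S2 starts before S1 ends → S1 and S2 overlap.
S3 starts after S1 ends, so S1 has no further overlaps.
S3 starts after S2 ends, so S2 has no further overlaps.
S4 starts after S3 ends, so S3 has no further overlaps.
S5 starts after S4 ends, so S4 has no further overlaps.
S6 starts before S5 ends → S5 and S6 overlap.
S7 starts after S5 ends, so S5 has no further overlaps.
S7 starts before S6 ends → S6 and S7 overlap.
S8 starts after S6 ends.
S8 starts after S7 ends.
Overlapping pairs: S1 & S2, S5 & S6, S6 & S7 — 3 in total.

3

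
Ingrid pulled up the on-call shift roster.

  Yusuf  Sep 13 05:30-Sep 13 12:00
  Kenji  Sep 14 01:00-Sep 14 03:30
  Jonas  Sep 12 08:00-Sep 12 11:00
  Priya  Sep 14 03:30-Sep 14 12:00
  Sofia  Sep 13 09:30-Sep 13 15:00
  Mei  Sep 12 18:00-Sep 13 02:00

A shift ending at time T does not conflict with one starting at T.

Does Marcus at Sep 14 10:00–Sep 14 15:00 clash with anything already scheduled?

Yes — it overlaps Priya

Jonas: ends Sep 12 11:00 at or before Marcus starts Sep 14 10:00 → clear.
Mei: ends Sep 13 02:00 at or before Marcus starts Sep 14 10:00 → clear.
Yusuf: ends Sep 13 12:00 at or before Marcus starts Sep 14 10:00 → clear.
Sofia: ends Sep 13 15:00 at or before Marcus starts Sep 14 10:00 → clear.
Kenji: ends Sep 14 03:30 at or before Marcus starts Sep 14 10:00 → clear.
Priya: starts Sep 14 03:30 before Marcus ends Sep 14 15:00, and ends Sep 14 12:00 after Marcus starts Sep 14 10:00 → overlap.
Marcus overlaps Priya.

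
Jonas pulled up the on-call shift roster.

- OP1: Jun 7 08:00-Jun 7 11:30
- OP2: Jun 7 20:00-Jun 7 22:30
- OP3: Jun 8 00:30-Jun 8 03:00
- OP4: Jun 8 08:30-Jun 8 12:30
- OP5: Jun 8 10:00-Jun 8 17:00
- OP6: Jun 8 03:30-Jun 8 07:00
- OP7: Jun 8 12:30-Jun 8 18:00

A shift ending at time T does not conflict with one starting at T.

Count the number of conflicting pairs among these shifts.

2

Check each pair: they overlap iff neither finishes before the other starts.
Sorted by start: OP1, OP2, OP3, OP6, OP4, OP5, OP7.
OP2 starts after OP1 ends — done with OP1.
OP3 starts after OP2 ends — done with OP2.
OP6 starts after OP3 ends — done with OP3.
OP4 starts after OP6 ends — done with OP6.
OP5 starts before OP4 ends → OP4 and OP5 overlap.
OP7 starts exactly when OP4 ends (back-to-back, no overlap).
OP7 starts before OP5 ends → OP5 and OP7 overlap.
Overlapping pairs: OP4 & OP5, OP5 & OP7 — 2 in total.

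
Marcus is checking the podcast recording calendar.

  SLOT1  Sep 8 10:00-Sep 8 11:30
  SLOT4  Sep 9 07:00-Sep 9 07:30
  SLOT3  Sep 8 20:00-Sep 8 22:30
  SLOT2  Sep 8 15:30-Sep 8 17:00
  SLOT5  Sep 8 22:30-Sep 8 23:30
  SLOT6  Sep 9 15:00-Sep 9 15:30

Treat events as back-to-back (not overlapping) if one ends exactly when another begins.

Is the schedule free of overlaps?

Two intervals overlap when each starts before the other ends.
Sorted by start: SLOT1, SLOT2, SLOT3, SLOT5, SLOT4, SLOT6.
SLOT2 starts after SLOT1 ends — done with SLOT1.
SLOT3 starts after SLOT2 ends — done with SLOT2.
SLOT5 starts exactly when SLOT3 ends (back-to-back, no overlap) — done with SLOT3.
SLOT4 starts after SLOT5 ends — done with SLOT5.
SLOT6 starts after SLOT4 ends.
Every pair is clear; the schedule has no overlaps.

Yes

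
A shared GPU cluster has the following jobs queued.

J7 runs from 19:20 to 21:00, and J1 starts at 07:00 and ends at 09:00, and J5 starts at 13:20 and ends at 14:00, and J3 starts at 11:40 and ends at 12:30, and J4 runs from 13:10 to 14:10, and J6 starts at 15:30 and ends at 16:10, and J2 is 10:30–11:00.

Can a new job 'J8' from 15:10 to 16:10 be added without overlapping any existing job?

J1: ends 09:00 at or before J8 starts 15:10 → clear.
J2: ends 11:00 at or before J8 starts 15:10 → clear.
J3: ends 12:30 at or before J8 starts 15:10 → clear.
J4: ends 14:10 at or before J8 starts 15:10 → clear.
J5: ends 14:00 at or before J8 starts 15:10 → clear.
J6: starts 15:30 before J8 ends 16:10, and ends 16:10 after J8 starts 15:10 → overlap.
J7: starts 19:20 at or after J8 ends 16:10 → clear.
J8 overlaps J6.

No — it overlaps J6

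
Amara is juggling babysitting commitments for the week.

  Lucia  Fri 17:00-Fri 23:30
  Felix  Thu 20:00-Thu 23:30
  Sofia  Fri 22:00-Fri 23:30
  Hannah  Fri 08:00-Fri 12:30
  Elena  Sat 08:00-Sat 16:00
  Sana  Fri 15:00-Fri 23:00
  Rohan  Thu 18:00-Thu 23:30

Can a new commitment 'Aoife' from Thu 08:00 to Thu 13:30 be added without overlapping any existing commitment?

Yes — the slot is free

Rohan: starts Thu 18:00 at or after Aoife ends Thu 13:30 → clear.
Felix: starts Thu 20:00 at or after Aoife ends Thu 13:30 → clear.
Hannah: starts Fri 08:00 at or after Aoife ends Thu 13:30 → clear.
Sana: starts Fri 15:00 at or after Aoife ends Thu 13:30 → clear.
Lucia: starts Fri 17:00 at or after Aoife ends Thu 13:30 → clear.
Sofia: starts Fri 22:00 at or after Aoife ends Thu 13:30 → clear.
Elena: starts Sat 08:00 at or after Aoife ends Thu 13:30 → clear.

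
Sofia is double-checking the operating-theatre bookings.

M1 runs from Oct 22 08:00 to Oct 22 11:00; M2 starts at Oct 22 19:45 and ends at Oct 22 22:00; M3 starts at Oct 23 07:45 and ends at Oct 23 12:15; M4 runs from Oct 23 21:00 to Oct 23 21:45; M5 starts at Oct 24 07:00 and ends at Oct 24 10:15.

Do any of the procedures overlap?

No

Two intervals overlap when each starts before the other ends.
Sorted by start: M1, M2, M3, M4, M5.
M2 starts after M1 ends, so nothing later overlaps M1 either.
M3 starts after M2 ends, so nothing later overlaps M2 either.
M4 starts after M3 ends, so nothing later overlaps M3 either.
M5 starts after M4 ends.
Every pair is clear; the schedule has no overlaps.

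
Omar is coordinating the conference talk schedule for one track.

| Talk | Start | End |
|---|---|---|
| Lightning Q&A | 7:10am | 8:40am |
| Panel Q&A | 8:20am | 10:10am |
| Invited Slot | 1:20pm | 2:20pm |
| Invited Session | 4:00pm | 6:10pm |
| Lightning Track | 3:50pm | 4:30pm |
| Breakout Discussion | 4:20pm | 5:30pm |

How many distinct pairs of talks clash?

4

Sorted by start: Lightning Q&A, Panel Q&A, Invited Slot, Lightning Track, Invited Session, Breakout Discussion.
Panel Q&A starts before Lightning Q&A ends → Lightning Q&A and Panel Q&A overlap.
Invited Slot starts after Lightning Q&A ends, so Lightning Q&A has no further overlaps.
Invited Slot starts after Panel Q&A ends, so Panel Q&A has no further overlaps.
Lightning Track starts after Invited Slot ends, so Invited Slot has no further overlaps.
Invited Session starts before Lightning Track ends → Lightning Track and Invited Session overlap.
Breakout Discussion starts before Lightning Track ends → Lightning Track and Breakout Discussion overlap.
Breakout Discussion starts before Invited Session ends → Invited Session and Breakout Discussion overlap.
Overlapping pairs: Breakout Discussion & Invited Session, Breakout Discussion & Lightning Track, Invited Session & Lightning Track, Lightning Q&A & Panel Q&A — 4 in total.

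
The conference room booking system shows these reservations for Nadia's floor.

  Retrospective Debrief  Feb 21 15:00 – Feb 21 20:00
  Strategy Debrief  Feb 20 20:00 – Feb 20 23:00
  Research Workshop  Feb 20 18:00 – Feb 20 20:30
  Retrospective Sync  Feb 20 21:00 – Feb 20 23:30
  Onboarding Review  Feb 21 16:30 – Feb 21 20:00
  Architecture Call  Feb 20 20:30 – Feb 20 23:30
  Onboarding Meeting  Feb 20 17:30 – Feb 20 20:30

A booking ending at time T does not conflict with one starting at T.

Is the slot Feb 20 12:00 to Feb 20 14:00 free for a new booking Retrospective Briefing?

Yes — the slot is free

Onboarding Meeting: starts Feb 20 17:30 at or after Retrospective Briefing ends Feb 20 14:00 → clear.
Research Workshop: starts Feb 20 18:00 at or after Retrospective Briefing ends Feb 20 14:00 → clear.
Strategy Debrief: starts Feb 20 20:00 at or after Retrospective Briefing ends Feb 20 14:00 → clear.
Architecture Call: starts Feb 20 20:30 at or after Retrospective Briefing ends Feb 20 14:00 → clear.
Retrospective Sync: starts Feb 20 21:00 at or after Retrospective Briefing ends Feb 20 14:00 → clear.
Retrospective Debrief: starts Feb 21 15:00 at or after Retrospective Briefing ends Feb 20 14:00 → clear.
Onboarding Review: starts Feb 21 16:30 at or after Retrospective Briefing ends Feb 20 14:00 → clear.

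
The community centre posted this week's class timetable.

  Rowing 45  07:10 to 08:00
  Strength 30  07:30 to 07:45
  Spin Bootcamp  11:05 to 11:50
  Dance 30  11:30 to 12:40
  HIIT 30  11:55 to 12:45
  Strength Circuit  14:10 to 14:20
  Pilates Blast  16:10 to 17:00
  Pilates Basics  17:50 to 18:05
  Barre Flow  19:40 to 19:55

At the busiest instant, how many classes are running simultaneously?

Walk through starts and ends in time order (an end at T is processed before a start at T):
07:10 start Rowing 45 → 1
07:30 start Strength 30 → 2
07:45 end Strength 30 → 1
08:00 end Rowing 45 → 0
11:05 start Spin Bootcamp → 1
11:30 start Dance 30 → 2
11:50 end Spin Bootcamp → 1
11:55 start HIIT 30 → 2
12:40 end Dance 30 → 1
12:45 end HIIT 30 → 0
14:10 start Strength Circuit → 1
14:20 end Strength Circuit → 0
16:10 start Pilates Blast → 1
17:00 end Pilates Blast → 0
17:50 start Pilates Basics → 1
18:05 end Pilates Basics → 0
19:40 start Barre Flow → 1
19:55 end Barre Flow → 0
Peak is 2, at 07:30 (Rowing 45, Strength 30).

2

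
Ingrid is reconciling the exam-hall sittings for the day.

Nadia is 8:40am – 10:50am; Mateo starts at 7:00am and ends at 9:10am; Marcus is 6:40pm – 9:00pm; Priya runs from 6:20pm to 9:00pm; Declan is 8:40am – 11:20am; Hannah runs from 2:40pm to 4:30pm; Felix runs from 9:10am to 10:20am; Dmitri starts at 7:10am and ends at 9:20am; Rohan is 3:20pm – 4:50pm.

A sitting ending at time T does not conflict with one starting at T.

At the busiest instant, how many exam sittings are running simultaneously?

Sort all start/end points and keep a running count:
7:00am start Mateo → 1
7:10am start Dmitri → 2
8:40am start Declan → 3
8:40am start Nadia → 4
9:10am end Mateo → 3
9:10am start Felix → 4
9:20am end Dmitri → 3
10:20am end Felix → 2
10:50am end Nadia → 1
11:20am end Declan → 0
2:40pm start Hannah → 1
3:20pm start Rohan → 2
4:30pm end Hannah → 1
4:50pm end Rohan → 0
6:20pm start Priya → 1
6:40pm start Marcus → 2
9:00pm end Marcus → 1
9:00pm end Priya → 0
Peak is 4, at 8:40am (Declan, Dmitri, Mateo, Nadia).

4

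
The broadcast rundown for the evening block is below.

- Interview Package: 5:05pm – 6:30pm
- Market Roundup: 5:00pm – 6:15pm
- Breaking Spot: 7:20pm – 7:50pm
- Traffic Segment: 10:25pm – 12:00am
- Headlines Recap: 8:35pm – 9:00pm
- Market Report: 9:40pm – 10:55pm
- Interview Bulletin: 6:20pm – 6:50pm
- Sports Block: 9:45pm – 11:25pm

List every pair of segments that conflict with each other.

Check each pair: they overlap iff neither finishes before the other starts.
Sorted by start: Market Roundup, Interview Package, Interview Bulletin, Breaking Spot, Headlines Recap, Market Report, Sports Block, Traffic Segment.
Interview Package starts before Market Roundup ends → Market Roundup and Interview Package overlap.
Interview Bulletin starts after Market Roundup ends, so nothing later overlaps Market Roundup either.
Interview Bulletin starts before Interview Package ends → Interview Package and Interview Bulletin overlap.
Breaking Spot starts after Interview Package ends, so nothing later overlaps Interview Package either.
Breaking Spot starts after Interview Bulletin ends, so nothing later overlaps Interview Bulletin either.
Headlines Recap starts after Breaking Spot ends, so nothing later overlaps Breaking Spot either.
Market Report starts after Headlines Recap ends, so nothing later overlaps Headlines Recap either.
Sports Block starts before Market Report ends → Market Report and Sports Block overlap.
Traffic Segment starts before Market Report ends → Market Report and Traffic Segment overlap.
Traffic Segment starts before Sports Block ends → Sports Block and Traffic Segment overlap.

Interview Bulletin & Interview Package, Interview Package & Market Roundup, Market Report & Sports Block, Market Report & Traffic Segment, Sports Block & Traffic Segment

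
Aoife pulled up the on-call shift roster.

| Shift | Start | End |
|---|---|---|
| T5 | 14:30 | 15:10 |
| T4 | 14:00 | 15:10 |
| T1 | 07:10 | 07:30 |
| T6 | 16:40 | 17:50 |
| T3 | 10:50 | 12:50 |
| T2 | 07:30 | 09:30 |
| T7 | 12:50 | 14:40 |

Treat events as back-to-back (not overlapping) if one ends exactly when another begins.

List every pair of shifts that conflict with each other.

T4 & T5, T4 & T7, T5 & T7

Sorted by start: T1, T2, T3, T7, T4, T5, T6.
T2 starts exactly when T1 ends (back-to-back, no overlap); T1 is clear from here.
T3 starts after T2 ends; T2 is clear from here.
T7 starts exactly when T3 ends (back-to-back, no overlap); T3 is clear from here.
T4 starts before T7 ends → T7 and T4 overlap.
T5 starts before T7 ends → T7 and T5 overlap.
T6 starts after T7 ends.
T5 starts before T4 ends → T4 and T5 overlap.
T6 starts after T4 ends.
T6 starts after T5 ends.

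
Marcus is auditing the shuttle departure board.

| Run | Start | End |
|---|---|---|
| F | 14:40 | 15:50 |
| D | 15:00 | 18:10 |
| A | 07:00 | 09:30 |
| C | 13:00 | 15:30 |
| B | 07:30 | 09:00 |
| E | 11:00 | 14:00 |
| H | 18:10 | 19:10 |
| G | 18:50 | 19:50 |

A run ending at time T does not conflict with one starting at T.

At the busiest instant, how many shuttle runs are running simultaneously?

3

Sort all start/end points and keep a running count:
07:00 start A → 1
07:30 start B → 2
09:00 end B → 1
09:30 end A → 0
11:00 start E → 1
13:00 start C → 2
14:00 end E → 1
14:40 start F → 2
15:00 start D → 3
15:30 end C → 2
15:50 end F → 1
18:10 end D → 0
18:10 start H → 1
18:50 start G → 2
19:10 end H → 1
19:50 end G → 0
Peak is 3, at 15:00 (C, D, F).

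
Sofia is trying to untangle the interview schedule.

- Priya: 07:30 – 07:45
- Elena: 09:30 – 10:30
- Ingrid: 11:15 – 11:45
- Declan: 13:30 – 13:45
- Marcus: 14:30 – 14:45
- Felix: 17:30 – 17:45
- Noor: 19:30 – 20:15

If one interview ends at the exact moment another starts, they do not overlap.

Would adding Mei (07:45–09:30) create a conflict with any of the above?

No — it doesn't clash with anything

Priya: ends 07:45 at or before Mei starts 07:45 → clear.
Elena: starts 09:30 at or after Mei ends 09:30 → clear.
Ingrid: starts 11:15 at or after Mei ends 09:30 → clear.
Declan: starts 13:30 at or after Mei ends 09:30 → clear.
Marcus: starts 14:30 at or after Mei ends 09:30 → clear.
Felix: starts 17:30 at or after Mei ends 09:30 → clear.
Noor: starts 19:30 at or after Mei ends 09:30 → clear.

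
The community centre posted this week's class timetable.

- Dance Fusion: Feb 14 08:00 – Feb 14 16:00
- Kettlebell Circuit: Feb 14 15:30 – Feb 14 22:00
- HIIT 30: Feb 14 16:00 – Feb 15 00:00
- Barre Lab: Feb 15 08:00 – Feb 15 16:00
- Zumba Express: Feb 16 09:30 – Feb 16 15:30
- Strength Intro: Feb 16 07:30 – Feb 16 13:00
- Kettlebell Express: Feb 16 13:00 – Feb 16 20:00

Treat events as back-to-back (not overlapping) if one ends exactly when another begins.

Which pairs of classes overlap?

Sorted by start: Dance Fusion, Kettlebell Circuit, HIIT 30, Barre Lab, Strength Intro, Zumba Express, Kettlebell Express.
Kettlebell Circuit starts before Dance Fusion ends → Dance Fusion and Kettlebell Circuit overlap.
HIIT 30 starts exactly when Dance Fusion ends (back-to-back, no overlap); Dance Fusion is clear from here.
HIIT 30 starts before Kettlebell Circuit ends → Kettlebell Circuit and HIIT 30 overlap.
Barre Lab starts after Kettlebell Circuit ends; Kettlebell Circuit is clear from here.
Barre Lab starts after HIIT 30 ends; HIIT 30 is clear from here.
Strength Intro starts after Barre Lab ends; Barre Lab is clear from here.
Zumba Express starts before Strength Intro ends → Strength Intro and Zumba Express overlap.
Kettlebell Express starts exactly when Strength Intro ends (back-to-back, no overlap).
Kettlebell Express starts before Zumba Express ends → Zumba Express and Kettlebell Express overlap.

Dance Fusion & Kettlebell Circuit, HIIT 30 & Kettlebell Circuit, Kettlebell Express & Zumba Express, Strength Intro & Zumba Express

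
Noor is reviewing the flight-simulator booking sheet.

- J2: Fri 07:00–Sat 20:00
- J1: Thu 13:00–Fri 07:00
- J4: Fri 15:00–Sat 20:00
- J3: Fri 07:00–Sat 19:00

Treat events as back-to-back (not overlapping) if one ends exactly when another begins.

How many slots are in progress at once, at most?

Sweep the timeline, counting +1 at each start and −1 at each end (ends before starts at a tie):
Thu 13:00 start J1 → 1
Fri 07:00 end J1 → 0
Fri 07:00 start J2 → 1
Fri 07:00 start J3 → 2
Fri 15:00 start J4 → 3
Sat 19:00 end J3 → 2
Sat 20:00 end J2 → 1
Sat 20:00 end J4 → 0
Peak is 3, at Fri 15:00 (J2, J3, J4).

3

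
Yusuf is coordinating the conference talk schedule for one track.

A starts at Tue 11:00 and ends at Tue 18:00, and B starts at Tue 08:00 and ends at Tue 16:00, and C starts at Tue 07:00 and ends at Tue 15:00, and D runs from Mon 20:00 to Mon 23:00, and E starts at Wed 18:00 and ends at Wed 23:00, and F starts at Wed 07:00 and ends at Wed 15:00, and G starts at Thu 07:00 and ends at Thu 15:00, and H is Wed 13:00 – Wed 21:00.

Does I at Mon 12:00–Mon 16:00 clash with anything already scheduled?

D: starts Mon 20:00 at or after I ends Mon 16:00 → clear.
C: starts Tue 07:00 at or after I ends Mon 16:00 → clear.
B: starts Tue 08:00 at or after I ends Mon 16:00 → clear.
A: starts Tue 11:00 at or after I ends Mon 16:00 → clear.
F: starts Wed 07:00 at or after I ends Mon 16:00 → clear.
H: starts Wed 13:00 at or after I ends Mon 16:00 → clear.
E: starts Wed 18:00 at or after I ends Mon 16:00 → clear.
G: starts Thu 07:00 at or after I ends Mon 16:00 → clear.

No — it doesn't clash with anything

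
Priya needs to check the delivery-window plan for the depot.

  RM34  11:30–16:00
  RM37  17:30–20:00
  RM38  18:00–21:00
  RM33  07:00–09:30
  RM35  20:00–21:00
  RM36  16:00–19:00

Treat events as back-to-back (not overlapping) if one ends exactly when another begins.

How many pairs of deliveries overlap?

4

Two intervals overlap when each starts before the other ends.
Sorted by start: RM33, RM34, RM36, RM37, RM38, RM35.
RM34 starts after RM33 ends — done with RM33.
RM36 starts exactly when RM34 ends (back-to-back, no overlap) — done with RM34.
RM37 starts before RM36 ends → RM36 and RM37 overlap.
RM38 starts before RM36 ends → RM36 and RM38 overlap.
RM35 starts after RM36 ends.
RM38 starts before RM37 ends → RM37 and RM38 overlap.
RM35 starts exactly when RM37 ends (back-to-back, no overlap).
RM35 starts before RM38 ends → RM38 and RM35 overlap.
Overlapping pairs: RM35 & RM38, RM36 & RM37, RM36 & RM38, RM37 & RM38 — 4 in total.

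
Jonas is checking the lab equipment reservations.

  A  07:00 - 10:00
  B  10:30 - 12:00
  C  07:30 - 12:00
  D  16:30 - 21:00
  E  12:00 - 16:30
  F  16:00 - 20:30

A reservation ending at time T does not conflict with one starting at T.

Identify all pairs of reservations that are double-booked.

A & C, B & C, D & F, E & F

Sorted by start: A, C, B, E, F, D.
C starts before A ends → A and C overlap.
B starts after A ends, so nothing later overlaps A either.
B starts before C ends → C and B overlap.
E starts exactly when C ends (back-to-back, no overlap), so nothing later overlaps C either.
E starts exactly when B ends (back-to-back, no overlap), so nothing later overlaps B either.
F starts before E ends → E and F overlap.
D starts exactly when E ends (back-to-back, no overlap).
D starts before F ends → F and D overlap.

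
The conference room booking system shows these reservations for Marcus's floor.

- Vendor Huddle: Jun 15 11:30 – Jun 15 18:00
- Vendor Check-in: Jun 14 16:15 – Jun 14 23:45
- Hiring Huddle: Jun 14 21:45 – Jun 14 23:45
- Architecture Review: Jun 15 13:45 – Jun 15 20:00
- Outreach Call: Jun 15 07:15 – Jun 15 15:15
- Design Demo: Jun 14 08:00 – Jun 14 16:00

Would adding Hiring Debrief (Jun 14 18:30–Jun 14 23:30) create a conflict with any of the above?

Design Demo: ends Jun 14 16:00 at or before Hiring Debrief starts Jun 14 18:30 → clear.
Vendor Check-in: starts Jun 14 16:15 before Hiring Debrief ends Jun 14 23:30, and ends Jun 14 23:45 after Hiring Debrief starts Jun 14 18:30 → overlap.
Hiring Huddle: starts Jun 14 21:45 before Hiring Debrief ends Jun 14 23:30, and ends Jun 14 23:45 after Hiring Debrief starts Jun 14 18:30 → overlap.
Outreach Call: starts Jun 15 07:15 at or after Hiring Debrief ends Jun 14 23:30 → clear.
Vendor Huddle: starts Jun 15 11:30 at or after Hiring Debrief ends Jun 14 23:30 → clear.
Architecture Review: starts Jun 15 13:45 at or after Hiring Debrief ends Jun 14 23:30 → clear.
Hiring Debrief overlaps Hiring Huddle, Vendor Check-in.

Yes — it overlaps Hiring Huddle, Vendor Check-in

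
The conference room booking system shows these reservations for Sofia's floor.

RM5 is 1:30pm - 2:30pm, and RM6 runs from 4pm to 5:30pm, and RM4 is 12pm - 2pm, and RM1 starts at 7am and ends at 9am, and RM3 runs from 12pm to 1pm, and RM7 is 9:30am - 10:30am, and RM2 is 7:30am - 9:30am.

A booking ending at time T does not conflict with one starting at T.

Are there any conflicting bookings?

Yes

Two intervals overlap when each starts before the other ends.
Sorted by start: RM1, RM2, RM7, RM3, RM4, RM5, RM6.
RM2 starts before RM1 ends → RM1 and RM2 overlap.
That's a conflict, so the schedule is not conflict-free.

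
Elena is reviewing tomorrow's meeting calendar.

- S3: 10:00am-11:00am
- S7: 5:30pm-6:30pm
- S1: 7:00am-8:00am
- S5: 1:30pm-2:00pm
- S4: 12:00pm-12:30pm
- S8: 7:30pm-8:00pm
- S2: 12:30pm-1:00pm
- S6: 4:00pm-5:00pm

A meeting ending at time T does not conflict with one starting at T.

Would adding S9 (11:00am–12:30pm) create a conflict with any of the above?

S1: ends 8:00am at or before S9 starts 11:00am → clear.
S3: ends 11:00am at or before S9 starts 11:00am → clear.
S4: starts 12:00pm before S9 ends 12:30pm, and ends 12:30pm after S9 starts 11:00am → overlap.
S2: starts 12:30pm at or after S9 ends 12:30pm → clear.
S5: starts 1:30pm at or after S9 ends 12:30pm → clear.
S6: starts 4:00pm at or after S9 ends 12:30pm → clear.
S7: starts 5:30pm at or after S9 ends 12:30pm → clear.
S8: starts 7:30pm at or after S9 ends 12:30pm → clear.
S9 overlaps S4.

Yes — it overlaps S4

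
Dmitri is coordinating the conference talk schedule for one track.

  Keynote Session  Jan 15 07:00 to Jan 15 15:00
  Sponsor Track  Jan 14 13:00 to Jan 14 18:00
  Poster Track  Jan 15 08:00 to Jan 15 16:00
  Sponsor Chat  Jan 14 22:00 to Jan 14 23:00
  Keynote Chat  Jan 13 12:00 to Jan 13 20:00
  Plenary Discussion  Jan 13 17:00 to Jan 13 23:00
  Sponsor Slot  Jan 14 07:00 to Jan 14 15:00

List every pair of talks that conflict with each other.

Keynote Chat & Plenary Discussion, Keynote Session & Poster Track, Sponsor Slot & Sponsor Track

Sorted by start: Keynote Chat, Plenary Discussion, Sponsor Slot, Sponsor Track, Sponsor Chat, Keynote Session, Poster Track.
Plenary Discussion starts before Keynote Chat ends → Keynote Chat and Plenary Discussion overlap.
Sponsor Slot starts after Keynote Chat ends, so Keynote Chat has no further overlaps.
Sponsor Slot starts after Plenary Discussion ends, so Plenary Discussion has no further overlaps.
Sponsor Track starts before Sponsor Slot ends → Sponsor Slot and Sponsor Track overlap.
Sponsor Chat starts after Sponsor Slot ends, so Sponsor Slot has no further overlaps.
Sponsor Chat starts after Sponsor Track ends, so Sponsor Track has no further overlaps.
Keynote Session starts after Sponsor Chat ends, so Sponsor Chat has no further overlaps.
Poster Track starts before Keynote Session ends → Keynote Session and Poster Track overlap.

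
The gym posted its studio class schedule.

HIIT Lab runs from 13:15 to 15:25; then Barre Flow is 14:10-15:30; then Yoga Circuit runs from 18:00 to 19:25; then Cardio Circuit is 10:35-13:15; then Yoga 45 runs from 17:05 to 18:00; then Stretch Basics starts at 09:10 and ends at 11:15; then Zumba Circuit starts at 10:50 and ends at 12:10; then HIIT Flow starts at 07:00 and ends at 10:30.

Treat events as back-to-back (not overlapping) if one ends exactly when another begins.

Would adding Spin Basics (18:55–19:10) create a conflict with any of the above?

Yes — it overlaps Yoga Circuit

HIIT Flow: ends 10:30 at or before Spin Basics starts 18:55 → clear.
Stretch Basics: ends 11:15 at or before Spin Basics starts 18:55 → clear.
Cardio Circuit: ends 13:15 at or before Spin Basics starts 18:55 → clear.
Zumba Circuit: ends 12:10 at or before Spin Basics starts 18:55 → clear.
HIIT Lab: ends 15:25 at or before Spin Basics starts 18:55 → clear.
Barre Flow: ends 15:30 at or before Spin Basics starts 18:55 → clear.
Yoga 45: ends 18:00 at or before Spin Basics starts 18:55 → clear.
Yoga Circuit: starts 18:00 before Spin Basics ends 19:10, and ends 19:25 after Spin Basics starts 18:55 → overlap.
Spin Basics overlaps Yoga Circuit.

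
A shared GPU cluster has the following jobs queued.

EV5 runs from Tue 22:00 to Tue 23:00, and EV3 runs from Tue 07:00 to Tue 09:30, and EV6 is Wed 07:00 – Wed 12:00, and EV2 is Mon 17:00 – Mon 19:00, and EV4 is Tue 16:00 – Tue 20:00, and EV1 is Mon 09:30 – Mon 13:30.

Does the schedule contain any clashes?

Sorted by start: EV1, EV2, EV3, EV4, EV5, EV6.
EV2 starts after EV1 ends — done with EV1.
EV3 starts after EV2 ends — done with EV2.
EV4 starts after EV3 ends — done with EV3.
EV5 starts after EV4 ends — done with EV4.
EV6 starts after EV5 ends.
Every pair is clear; the schedule has no overlaps.

No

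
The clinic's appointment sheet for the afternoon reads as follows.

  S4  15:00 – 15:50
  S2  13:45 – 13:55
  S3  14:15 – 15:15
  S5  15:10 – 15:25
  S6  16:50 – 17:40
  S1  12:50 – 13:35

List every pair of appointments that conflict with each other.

Sorted by start: S1, S2, S3, S4, S5, S6.
S2 starts after S1 ends — done with S1.
S3 starts after S2 ends — done with S2.
S4 starts before S3 ends → S3 and S4 overlap.
S5 starts before S3 ends → S3 and S5 overlap.
S6 starts after S3 ends.
S5 starts before S4 ends → S4 and S5 overlap.
S6 starts after S4 ends.
S6 starts after S5 ends.

S3 & S4, S3 & S5, S4 & S5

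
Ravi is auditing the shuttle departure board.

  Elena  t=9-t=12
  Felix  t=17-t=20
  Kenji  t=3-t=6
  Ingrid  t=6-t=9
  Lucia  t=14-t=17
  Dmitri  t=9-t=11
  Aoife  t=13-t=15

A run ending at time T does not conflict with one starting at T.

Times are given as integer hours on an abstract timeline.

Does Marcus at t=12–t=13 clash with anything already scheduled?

Kenji: ends t=6 at or before Marcus starts t=12 → clear.
Ingrid: ends t=9 at or before Marcus starts t=12 → clear.
Dmitri: ends t=11 at or before Marcus starts t=12 → clear.
Elena: ends t=12 at or before Marcus starts t=12 → clear.
Aoife: starts t=13 at or after Marcus ends t=13 → clear.
Lucia: starts t=14 at or after Marcus ends t=13 → clear.
Felix: starts t=17 at or after Marcus ends t=13 → clear.

No — it doesn't clash with anything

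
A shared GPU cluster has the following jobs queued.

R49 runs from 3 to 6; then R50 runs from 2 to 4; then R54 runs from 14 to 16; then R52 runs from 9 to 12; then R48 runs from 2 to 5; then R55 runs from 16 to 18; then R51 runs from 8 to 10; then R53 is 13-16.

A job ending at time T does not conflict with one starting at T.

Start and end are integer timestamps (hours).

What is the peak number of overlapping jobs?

Walk through starts and ends in time order (an end at T is processed before a start at T):
2 start R48 → 1
2 start R50 → 2
3 start R49 → 3
4 end R50 → 2
5 end R48 → 1
6 end R49 → 0
8 start R51 → 1
9 start R52 → 2
10 end R51 → 1
12 end R52 → 0
13 start R53 → 1
14 start R54 → 2
16 end R53 → 1
16 end R54 → 0
16 start R55 → 1
18 end R55 → 0
Peak is 3, at 3 (R48, R49, R50).

3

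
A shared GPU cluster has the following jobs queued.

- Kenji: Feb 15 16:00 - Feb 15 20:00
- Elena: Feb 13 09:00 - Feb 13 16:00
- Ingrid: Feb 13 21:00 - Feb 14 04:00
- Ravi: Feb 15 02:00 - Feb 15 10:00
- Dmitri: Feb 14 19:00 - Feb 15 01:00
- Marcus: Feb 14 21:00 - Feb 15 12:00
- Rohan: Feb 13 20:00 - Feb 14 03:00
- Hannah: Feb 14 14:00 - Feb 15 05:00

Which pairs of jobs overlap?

Sorted by start: Elena, Rohan, Ingrid, Hannah, Dmitri, Marcus, Ravi, Kenji.
Rohan starts after Elena ends; Elena is clear from here.
Ingrid starts before Rohan ends → Rohan and Ingrid overlap.
Hannah starts after Rohan ends; Rohan is clear from here.
Hannah starts after Ingrid ends; Ingrid is clear from here.
Dmitri starts before Hannah ends → Hannah and Dmitri overlap.
Marcus starts before Hannah ends → Hannah and Marcus overlap.
Ravi starts before Hannah ends → Hannah and Ravi overlap.
Kenji starts after Hannah ends.
Marcus starts before Dmitri ends → Dmitri and Marcus overlap.
Ravi starts after Dmitri ends; Dmitri is clear from here.
Ravi starts before Marcus ends → Marcus and Ravi overlap.
Kenji starts after Marcus ends.
Kenji starts after Ravi ends.

Dmitri & Hannah, Dmitri & Marcus, Hannah & Marcus, Hannah & Ravi, Ingrid & Rohan, Marcus & Ravi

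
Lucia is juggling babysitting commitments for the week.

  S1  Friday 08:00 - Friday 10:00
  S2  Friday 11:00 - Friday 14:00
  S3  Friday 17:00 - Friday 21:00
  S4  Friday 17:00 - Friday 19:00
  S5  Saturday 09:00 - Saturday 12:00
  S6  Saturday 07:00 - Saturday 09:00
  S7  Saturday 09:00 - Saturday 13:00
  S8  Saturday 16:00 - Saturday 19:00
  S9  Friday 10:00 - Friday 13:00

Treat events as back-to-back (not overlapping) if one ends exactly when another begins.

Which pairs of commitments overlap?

Check each pair: they overlap iff neither finishes before the other starts.
Sorted by start: S1, S9, S2, S3, S4, S6, S5, S7, S8.
S9 starts exactly when S1 ends (back-to-back, no overlap), so S1 has no further overlaps.
S2 starts before S9 ends → S9 and S2 overlap.
S3 starts after S9 ends, so S9 has no further overlaps.
S3 starts after S2 ends, so S2 has no further overlaps.
S4 starts before S3 ends → S3 and S4 overlap.
S6 starts after S3 ends, so S3 has no further overlaps.
S6 starts after S4 ends, so S4 has no further overlaps.
S5 starts exactly when S6 ends (back-to-back, no overlap), so S6 has no further overlaps.
S7 starts before S5 ends → S5 and S7 overlap.
S8 starts after S5 ends.
S8 starts after S7 ends.

S2 & S9, S3 & S4, S5 & S7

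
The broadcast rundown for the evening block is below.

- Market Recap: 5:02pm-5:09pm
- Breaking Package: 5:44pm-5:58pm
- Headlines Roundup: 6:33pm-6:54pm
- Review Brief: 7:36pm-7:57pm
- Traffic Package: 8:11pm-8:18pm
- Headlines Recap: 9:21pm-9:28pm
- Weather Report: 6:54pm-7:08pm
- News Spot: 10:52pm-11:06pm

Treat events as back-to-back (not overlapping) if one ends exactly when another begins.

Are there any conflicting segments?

No

Sorted by start: Market Recap, Breaking Package, Headlines Roundup, Weather Report, Review Brief, Traffic Package, Headlines Recap, News Spot.
Breaking Package starts after Market Recap ends, so Market Recap has no further overlaps.
Headlines Roundup starts after Breaking Package ends, so Breaking Package has no further overlaps.
Weather Report starts exactly when Headlines Roundup ends (back-to-back, no overlap), so Headlines Roundup has no further overlaps.
Review Brief starts after Weather Report ends, so Weather Report has no further overlaps.
Traffic Package starts after Review Brief ends, so Review Brief has no further overlaps.
Headlines Recap starts after Traffic Package ends, so Traffic Package has no further overlaps.
News Spot starts after Headlines Recap ends.
Every pair is clear; the schedule has no overlaps.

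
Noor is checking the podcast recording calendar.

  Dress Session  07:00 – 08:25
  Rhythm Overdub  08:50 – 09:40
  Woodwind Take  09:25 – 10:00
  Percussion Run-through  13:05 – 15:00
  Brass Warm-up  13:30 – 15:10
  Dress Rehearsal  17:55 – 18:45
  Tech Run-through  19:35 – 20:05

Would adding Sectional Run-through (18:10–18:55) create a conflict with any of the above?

Yes — it overlaps Dress Rehearsal

Dress Session: ends 08:25 at or before Sectional Run-through starts 18:10 → clear.
Rhythm Overdub: ends 09:40 at or before Sectional Run-through starts 18:10 → clear.
Woodwind Take: ends 10:00 at or before Sectional Run-through starts 18:10 → clear.
Percussion Run-through: ends 15:00 at or before Sectional Run-through starts 18:10 → clear.
Brass Warm-up: ends 15:10 at or before Sectional Run-through starts 18:10 → clear.
Dress Rehearsal: starts 17:55 before Sectional Run-through ends 18:55, and ends 18:45 after Sectional Run-through starts 18:10 → overlap.
Tech Run-through: starts 19:35 at or after Sectional Run-through ends 18:55 → clear.
Sectional Run-through overlaps Dress Rehearsal.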